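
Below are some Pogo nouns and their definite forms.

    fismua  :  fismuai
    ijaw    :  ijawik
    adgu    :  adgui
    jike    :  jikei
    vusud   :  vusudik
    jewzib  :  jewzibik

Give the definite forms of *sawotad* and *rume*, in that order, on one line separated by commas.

The suffix is conditioned by the final sound: -ik when the stem ends in a consonant (*ijaw*, *vusud*, *jewzib*); -i when the stem ends in a vowel (*fismua*, *adgu*, *jike*).
Since the final sound of *sawotad* is /d/ (a consonant), it takes -ik, giving *sawotadik*.
Since the final sound of *rume* is /e/ (a vowel), it takes -i, giving *rumei*.

sawotadik, rumei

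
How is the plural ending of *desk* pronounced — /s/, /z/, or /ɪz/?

The stem *desk* ends in a voiceless non-sibilant consonant.
The plural suffix surfaces as /ɪz/ after sibilants, /s/ after other voiceless consonants, and /z/ after other voiced sounds.
So the plural -s on *desk* is pronounced /s/.

/s/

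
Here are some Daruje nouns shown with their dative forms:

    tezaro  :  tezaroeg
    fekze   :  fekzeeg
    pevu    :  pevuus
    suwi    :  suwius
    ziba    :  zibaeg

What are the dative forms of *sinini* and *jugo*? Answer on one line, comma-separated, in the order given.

sininius, jugoeg

The pattern is height harmony: -us when the last vowel of the stem is a high vowel (*pevu*, *suwi*); -eg when the last vowel of the stem is a non-high vowel (*tezaro*, *fekze*, *ziba*).
*sinini* — last vowel /i/ (a high vowel) → -us → *sininius*.
*jugo*: last vowel = /o/, a non-high vowel → -eg → *jugoeg*.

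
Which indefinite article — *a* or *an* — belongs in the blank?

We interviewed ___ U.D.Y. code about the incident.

a

The indefinite article is chosen by the initial *sound* of the following word, not its spelling.
The initialism *U.D.Y.* is read letter by letter; the first letter, U, is pronounced /juː/, which begins with a consonant sound.
So the article is *a*: We interviewed a U.D.Y. code about the incident.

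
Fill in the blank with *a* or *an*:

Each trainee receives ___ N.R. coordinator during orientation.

an

The indefinite article is chosen by the initial *sound* of the following word, not its spelling.
The initialism *N.R.* is read letter by letter; the first letter, N, is pronounced /ɛn/, which begins with a vowel sound.
So the article is *an*: Each trainee receives an N.R. coordinator during orientation.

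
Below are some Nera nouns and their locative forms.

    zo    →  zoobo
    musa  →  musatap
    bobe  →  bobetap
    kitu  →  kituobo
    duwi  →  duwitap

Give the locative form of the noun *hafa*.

hafatap

The pattern is rounding harmony: -obo when the last vowel of the stem is a rounded vowel (*zo*, *kitu*); -tap when the last vowel of the stem is an unrounded vowel (*musa*, *bobe*, *duwi*).
*hafa*: last vowel = /a/, an unrounded vowel → -tap → *hafatap*.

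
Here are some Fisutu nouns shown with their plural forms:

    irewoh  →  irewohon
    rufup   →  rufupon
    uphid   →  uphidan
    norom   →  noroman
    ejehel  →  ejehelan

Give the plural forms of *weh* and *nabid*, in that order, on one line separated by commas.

Looking at the final consonant of each stem: -on when the stem ends in a voiceless consonant (*irewoh*, *rufup*); -an when the stem ends in a voiced consonant (*uphid*, *norom*, *ejehel*).
*weh*: final consonant = /h/, voiceless → -on → *wehon*.
*nabid*: final consonant = /d/, voiced → -an → *nabidan*.

wehon, nabidan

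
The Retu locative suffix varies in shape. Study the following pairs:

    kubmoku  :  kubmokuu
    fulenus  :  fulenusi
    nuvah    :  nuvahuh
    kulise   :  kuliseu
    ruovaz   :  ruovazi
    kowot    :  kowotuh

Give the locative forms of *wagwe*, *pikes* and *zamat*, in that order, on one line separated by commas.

wagweu, pikesi, zamatuh

The alternation tracks the final sound of the stem — -i when the stem ends in a sibilant (*fulenus*, *ruovaz*); -uh when the stem ends in a non-sibilant consonant (*nuvah*, *kowot*); -u when the stem ends in a vowel (*kubmoku*, *kulise*).
Since the final sound of *wagwe* is /e/ (a vowel), it takes -u, giving *wagweu*.
The final sound of *pikes* is /s/, which is a sibilant, so the suffix is -i, giving *pikesi*.
Since the final sound of *zamat* is /t/ (a non-sibilant consonant), it takes -uh, giving *zamatuh*.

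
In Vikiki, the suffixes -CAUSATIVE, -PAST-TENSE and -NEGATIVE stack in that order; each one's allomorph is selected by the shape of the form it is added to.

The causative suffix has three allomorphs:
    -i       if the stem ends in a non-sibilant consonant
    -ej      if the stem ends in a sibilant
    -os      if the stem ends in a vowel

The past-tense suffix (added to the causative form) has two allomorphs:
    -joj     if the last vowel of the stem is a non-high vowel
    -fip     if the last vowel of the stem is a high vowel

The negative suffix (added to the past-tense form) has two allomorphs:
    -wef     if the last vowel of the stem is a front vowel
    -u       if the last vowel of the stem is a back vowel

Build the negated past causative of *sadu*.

The final sound of *sadu* is /u/, which is a vowel, so the causative suffix is -os, giving *saduos*.
The causative form *saduos* — last vowel /o/ (a non-high vowel) → -joj → *saduosjoj*.
Since the last vowel of the past-tense form *saduosjoj* is /o/ (a back vowel), it takes -u, giving *saduosjoju*.

saduosjoju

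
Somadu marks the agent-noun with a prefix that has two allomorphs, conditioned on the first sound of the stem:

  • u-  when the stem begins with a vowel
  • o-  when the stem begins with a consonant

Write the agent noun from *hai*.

*hai* — first sound /h/ (a consonant) → o- → *ohai*.

ohai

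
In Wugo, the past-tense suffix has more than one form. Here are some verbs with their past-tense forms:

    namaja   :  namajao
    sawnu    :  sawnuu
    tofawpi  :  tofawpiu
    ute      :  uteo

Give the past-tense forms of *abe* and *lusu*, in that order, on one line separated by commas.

The suffix is conditioned by the last vowel: -u when the last vowel of the stem is a high vowel (*sawnu*, *tofawpi*); -o when the last vowel of the stem is a non-high vowel (*namaja*, *ute*).
*abe* — last vowel /e/ (a non-high vowel) → -o → *abeo*.
The last vowel of *lusu* is /u/, which is a high vowel, so the suffix is -u, giving *lusuu*.

abeo, lusuu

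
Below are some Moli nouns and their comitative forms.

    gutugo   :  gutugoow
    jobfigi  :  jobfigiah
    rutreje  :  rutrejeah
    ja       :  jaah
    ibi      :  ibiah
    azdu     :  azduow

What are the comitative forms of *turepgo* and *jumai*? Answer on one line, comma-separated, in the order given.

turepgoow, jumaiah

The suffix is conditioned by the last vowel: -ow when the last vowel of the stem is a rounded vowel (*gutugo*, *azdu*); -ah when the last vowel of the stem is an unrounded vowel (*jobfigi*, *rutreje*, *ja*, *ibi*).
Since the last vowel of *turepgo* is /o/ (a rounded vowel), it takes -ow, giving *turepgoow*.
*jumai*: last vowel = /i/, an unrounded vowel → -ah → *jumaiah*.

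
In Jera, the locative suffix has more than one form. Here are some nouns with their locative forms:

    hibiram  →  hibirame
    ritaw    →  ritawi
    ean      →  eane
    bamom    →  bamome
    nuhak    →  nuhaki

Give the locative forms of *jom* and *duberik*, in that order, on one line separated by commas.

jome, duberiki

Looking at the final consonant of each stem: -e when the stem ends in a nasal (*hibiram*, *ean*, *bamom*); -i when the stem ends in a non-nasal consonant (*ritaw*, *nuhak*).
The final consonant of *jom* is /m/, which is a nasal, so the suffix is -e, giving *jome*.
Since the final consonant of *duberik* is /k/ (non-nasal), it takes -i, giving *duberiki*.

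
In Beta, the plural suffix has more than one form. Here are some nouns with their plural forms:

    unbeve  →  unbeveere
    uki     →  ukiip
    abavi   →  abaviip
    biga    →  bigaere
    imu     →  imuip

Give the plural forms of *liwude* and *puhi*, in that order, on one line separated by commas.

liwudeere, puhiip

The alternation tracks the last vowel of the stem — -ip when the last vowel of the stem is a high vowel (*uki*, *abavi*, *imu*); -ere when the last vowel of the stem is a non-high vowel (*unbeve*, *biga*).
*liwude*: last vowel = /e/, a non-high vowel → -ere → *liwudeere*.
The last vowel of *puhi* is /i/, which is a high vowel, so the suffix is -ip, giving *puhiip*.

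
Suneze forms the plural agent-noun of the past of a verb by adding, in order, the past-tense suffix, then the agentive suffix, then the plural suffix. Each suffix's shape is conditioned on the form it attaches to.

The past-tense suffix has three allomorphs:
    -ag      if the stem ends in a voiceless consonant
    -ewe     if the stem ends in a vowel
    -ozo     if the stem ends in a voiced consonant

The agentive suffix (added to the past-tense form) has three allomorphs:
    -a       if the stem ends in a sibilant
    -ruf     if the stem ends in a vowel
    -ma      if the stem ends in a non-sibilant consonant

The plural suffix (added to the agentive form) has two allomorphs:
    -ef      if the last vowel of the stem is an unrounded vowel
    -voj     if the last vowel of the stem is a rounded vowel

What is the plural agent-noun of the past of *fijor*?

*fijor* — final sound /r/ (a voiced consonant) → -ozo → *fijorozo*.
The past-tense form *fijorozo* — final sound /o/ (a vowel) → -ruf → *fijorozoruf*.
Since the last vowel of the agentive form *fijorozoruf* is /u/ (a rounded vowel), it takes -voj, giving *fijorozorufvoj*.

fijorozorufvoj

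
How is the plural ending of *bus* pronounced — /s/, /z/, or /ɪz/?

The stem *bus* ends in a sibilant (/s, z, ʃ, ʒ, tʃ, dʒ/).
The plural suffix surfaces as /ɪz/ after sibilants, /s/ after other voiceless consonants, and /z/ after other voiced sounds.
So the plural -s on *bus* is pronounced /ɪz/.

/ɪz/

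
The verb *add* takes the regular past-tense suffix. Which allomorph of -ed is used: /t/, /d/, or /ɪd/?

/ɪd/

The stem *add* ends in /t/ or /d/.
The -ed suffix is realized as /ɪd/ after /t, d/; as /t/ after other voiceless consonants; and as /d/ after other voiced sounds.
So -ed on *add* is pronounced /ɪd/.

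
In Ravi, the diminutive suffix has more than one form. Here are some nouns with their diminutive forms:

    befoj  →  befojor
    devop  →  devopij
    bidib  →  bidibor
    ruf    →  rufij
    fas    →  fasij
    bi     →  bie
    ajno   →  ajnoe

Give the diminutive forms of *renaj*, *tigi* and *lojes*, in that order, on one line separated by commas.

The suffix is conditioned by the final sound: -ij when the stem ends in a voiceless consonant (*devop*, *ruf*, *fas*); -or when the stem ends in a voiced consonant (*befoj*, *bidib*); -e when the stem ends in a vowel (*bi*, *ajno*).
Since the final sound of *renaj* is /j/ (a voiced consonant), it takes -or, giving *renajor*.
The final sound of *tigi* is /i/, which is a vowel, so the suffix is -e, giving *tigie*.
*lojes*: final sound = /s/, a voiceless consonant → -ij → *lojesij*.

renajor, tigie, lojesij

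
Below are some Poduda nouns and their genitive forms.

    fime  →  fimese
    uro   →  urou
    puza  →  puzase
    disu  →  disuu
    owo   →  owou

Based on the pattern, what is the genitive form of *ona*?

onase

The pattern is rounding harmony: -u when the last vowel of the stem is a rounded vowel (*uro*, *disu*, *owo*); -se when the last vowel of the stem is an unrounded vowel (*fime*, *puza*).
*ona*: last vowel = /a/, an unrounded vowel → -se → *onase*.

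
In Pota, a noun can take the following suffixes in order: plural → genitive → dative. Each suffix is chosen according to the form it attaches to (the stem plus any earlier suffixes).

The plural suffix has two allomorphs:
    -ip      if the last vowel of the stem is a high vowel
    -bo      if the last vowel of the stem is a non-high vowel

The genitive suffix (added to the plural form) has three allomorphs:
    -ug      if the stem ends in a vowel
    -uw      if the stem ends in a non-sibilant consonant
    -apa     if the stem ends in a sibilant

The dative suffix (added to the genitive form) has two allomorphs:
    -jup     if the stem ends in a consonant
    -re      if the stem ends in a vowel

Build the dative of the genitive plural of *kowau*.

*kowau*: last vowel = /u/, a high vowel → -ip → *kowauip*.
The plural form *kowauip*: final sound = /p/, a non-sibilant consonant → -uw → *kowauipuw*.
The final sound of the genitive form *kowauipuw* is /w/, which is a consonant, so the dative suffix is -jup, giving *kowauipuwjup*.

kowauipuwjup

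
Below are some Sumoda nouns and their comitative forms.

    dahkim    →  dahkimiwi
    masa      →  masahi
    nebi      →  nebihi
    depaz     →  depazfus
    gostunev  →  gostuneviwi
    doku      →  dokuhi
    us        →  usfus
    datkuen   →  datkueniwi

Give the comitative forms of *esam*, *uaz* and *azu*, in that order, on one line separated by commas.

esamiwi, uazfus, azuhi

Looking at the final sound of each stem: -fus when the stem ends in a sibilant (*depaz*, *us*); -iwi when the stem ends in a non-sibilant consonant (*dahkim*, *gostunev*, *datkuen*); -hi when the stem ends in a vowel (*masa*, *nebi*, *doku*).
Since the final sound of *esam* is /m/ (a non-sibilant consonant), it takes -iwi, giving *esamiwi*.
*uaz*: final sound = /z/, a sibilant → -fus → *uazfus*.
The final sound of *azu* is /u/, which is a vowel, so the suffix is -hi, giving *azuhi*.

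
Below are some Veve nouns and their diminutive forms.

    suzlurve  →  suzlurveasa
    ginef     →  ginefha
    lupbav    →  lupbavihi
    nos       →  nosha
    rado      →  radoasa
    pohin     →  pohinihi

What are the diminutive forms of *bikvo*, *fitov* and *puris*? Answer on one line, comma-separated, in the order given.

The pattern is voicing of the final sound: -ha when the stem ends in a voiceless consonant (*ginef*, *nos*); -ihi when the stem ends in a voiced consonant (*lupbav*, *pohin*); -asa when the stem ends in a vowel (*suzlurve*, *rado*).
The final sound of *bikvo* is /o/, which is a vowel, so the suffix is -asa, giving *bikvoasa*.
The final sound of *fitov* is /v/, which is a voiced consonant, so the suffix is -ihi, giving *fitovihi*.
The final sound of *puris* is /s/, which is a voiceless consonant, so the suffix is -ha, giving *purisha*.

bikvoasa, fitovihi, purisha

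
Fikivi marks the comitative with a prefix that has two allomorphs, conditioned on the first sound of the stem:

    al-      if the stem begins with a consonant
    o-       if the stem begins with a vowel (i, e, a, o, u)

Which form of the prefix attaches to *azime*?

o-

*azime* — first sound /a/ (a vowel) → o-.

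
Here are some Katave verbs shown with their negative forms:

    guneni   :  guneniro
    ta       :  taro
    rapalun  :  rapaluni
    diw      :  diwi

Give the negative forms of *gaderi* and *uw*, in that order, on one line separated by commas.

The pattern is consonant vs. vowel: -i when the stem ends in a consonant (*rapalun*, *diw*); -ro when the stem ends in a vowel (*guneni*, *ta*).
Since the final sound of *gaderi* is /i/ (a vowel), it takes -ro, giving *gaderiro*.
*uw* — final sound /w/ (a consonant) → -i → *uwi*.

gaderiro, uwi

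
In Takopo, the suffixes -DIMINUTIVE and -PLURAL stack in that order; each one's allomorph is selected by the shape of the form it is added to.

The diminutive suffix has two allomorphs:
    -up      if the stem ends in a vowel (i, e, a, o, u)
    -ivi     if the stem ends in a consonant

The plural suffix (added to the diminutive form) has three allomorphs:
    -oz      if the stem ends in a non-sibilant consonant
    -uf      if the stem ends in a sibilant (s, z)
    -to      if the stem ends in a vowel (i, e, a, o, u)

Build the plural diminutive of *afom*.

The final sound of *afom* is /m/, which is a consonant, so the diminutive suffix is -ivi, giving *afomivi*.
Since the final sound of the diminutive form *afomivi* is /i/ (a vowel), it takes -to, giving *afomivito*.

afomivito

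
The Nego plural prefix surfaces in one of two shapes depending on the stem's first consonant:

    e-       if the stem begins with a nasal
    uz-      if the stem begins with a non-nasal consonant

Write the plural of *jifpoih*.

*jifpoih*: first consonant = /j/, non-nasal → uz- → *uzjifpoih*.

uzjifpoih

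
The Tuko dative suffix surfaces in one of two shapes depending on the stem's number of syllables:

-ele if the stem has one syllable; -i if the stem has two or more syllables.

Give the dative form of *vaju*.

vajui

*vaju* has 2 syllables, so the suffix is -i, giving *vajui*.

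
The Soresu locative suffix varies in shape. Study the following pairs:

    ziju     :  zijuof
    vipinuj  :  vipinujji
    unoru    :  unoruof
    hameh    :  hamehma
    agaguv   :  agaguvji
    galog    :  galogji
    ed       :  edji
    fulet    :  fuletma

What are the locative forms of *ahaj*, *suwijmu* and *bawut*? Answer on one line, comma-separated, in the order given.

The alternation tracks the final sound of the stem — -ma when the stem ends in a voiceless consonant (*hameh*, *fulet*); -ji when the stem ends in a voiced consonant (*vipinuj*, *agaguv*, *galog*, *ed*); -of when the stem ends in a vowel (*ziju*, *unoru*).
*ahaj* — final sound /j/ (a voiced consonant) → -ji → *ahajji*.
Since the final sound of *suwijmu* is /u/ (a vowel), it takes -of, giving *suwijmuof*.
The final sound of *bawut* is /t/, which is a voiceless consonant, so the suffix is -ma, giving *bawutma*.

ahajji, suwijmuof, bawutma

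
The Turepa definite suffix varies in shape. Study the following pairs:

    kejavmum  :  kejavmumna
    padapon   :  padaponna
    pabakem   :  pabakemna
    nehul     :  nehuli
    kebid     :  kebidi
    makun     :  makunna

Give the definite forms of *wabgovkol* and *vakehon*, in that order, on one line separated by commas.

The pattern is nasality of the final consonant: -na when the stem ends in a nasal (*kejavmum*, *padapon*, *pabakem*, *makun*); -i when the stem ends in a non-nasal consonant (*nehul*, *kebid*).
The final consonant of *wabgovkol* is /l/, which is non-nasal, so the suffix is -i, giving *wabgovkoli*.
Since the final consonant of *vakehon* is /n/ (a nasal), it takes -na, giving *vakehonna*.

wabgovkoli, vakehonna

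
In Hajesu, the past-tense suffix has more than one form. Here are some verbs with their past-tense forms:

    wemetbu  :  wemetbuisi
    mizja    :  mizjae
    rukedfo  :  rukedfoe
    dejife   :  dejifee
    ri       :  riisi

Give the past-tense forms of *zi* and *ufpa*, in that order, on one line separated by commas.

ziisi, ufpae

The suffix is conditioned by the last vowel: -isi when the last vowel of the stem is a high vowel (*wemetbu*, *ri*); -e when the last vowel of the stem is a non-high vowel (*mizja*, *rukedfo*, *dejife*).
*zi*: last vowel = /i/, a high vowel → -isi → *ziisi*.
*ufpa* — last vowel /a/ (a non-high vowel) → -e → *ufpae*.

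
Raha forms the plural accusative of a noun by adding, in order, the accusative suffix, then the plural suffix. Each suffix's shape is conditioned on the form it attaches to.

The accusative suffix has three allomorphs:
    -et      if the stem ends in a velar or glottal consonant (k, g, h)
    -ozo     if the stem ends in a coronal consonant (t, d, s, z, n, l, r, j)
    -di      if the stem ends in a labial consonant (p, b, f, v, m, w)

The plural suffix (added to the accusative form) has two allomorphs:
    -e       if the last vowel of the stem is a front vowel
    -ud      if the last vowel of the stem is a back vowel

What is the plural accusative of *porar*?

Since the final consonant of *porar* is /r/ (coronal), it takes -ozo, giving *porarozo*.
The accusative form *porarozo* — last vowel /o/ (a back vowel) → -ud → *porarozoud*.

porarozoud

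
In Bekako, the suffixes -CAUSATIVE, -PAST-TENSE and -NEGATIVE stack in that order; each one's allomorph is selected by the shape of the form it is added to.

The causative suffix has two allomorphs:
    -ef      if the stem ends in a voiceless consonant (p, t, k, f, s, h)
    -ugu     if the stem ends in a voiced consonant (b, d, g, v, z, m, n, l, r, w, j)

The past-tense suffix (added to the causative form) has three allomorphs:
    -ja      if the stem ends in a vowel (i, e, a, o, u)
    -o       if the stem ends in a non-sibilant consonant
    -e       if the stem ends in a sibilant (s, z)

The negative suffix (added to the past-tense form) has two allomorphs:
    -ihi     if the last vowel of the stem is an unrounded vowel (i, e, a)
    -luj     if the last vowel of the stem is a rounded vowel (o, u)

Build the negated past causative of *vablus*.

vablusefoluj

Since the final consonant of *vablus* is /s/ (voiceless), it takes -ef, giving *vablusef*.
Since the final sound of the causative form *vablusef* is /f/ (a non-sibilant consonant), it takes -o, giving *vablusefo*.
The past-tense form *vablusefo* — last vowel /o/ (a rounded vowel) → -luj → *vablusefoluj*.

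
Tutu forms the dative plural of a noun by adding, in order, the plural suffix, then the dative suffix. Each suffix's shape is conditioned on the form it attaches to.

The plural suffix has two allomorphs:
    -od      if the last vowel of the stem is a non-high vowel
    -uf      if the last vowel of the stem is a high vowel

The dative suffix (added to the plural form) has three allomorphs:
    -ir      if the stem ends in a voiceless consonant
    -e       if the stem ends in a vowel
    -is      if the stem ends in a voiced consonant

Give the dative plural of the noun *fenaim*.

*fenaim*: last vowel = /i/, a high vowel → -uf → *fenaimuf*.
The plural form *fenaimuf*: final sound = /f/, a voiceless consonant → -ir → *fenaimufir*.

fenaimufir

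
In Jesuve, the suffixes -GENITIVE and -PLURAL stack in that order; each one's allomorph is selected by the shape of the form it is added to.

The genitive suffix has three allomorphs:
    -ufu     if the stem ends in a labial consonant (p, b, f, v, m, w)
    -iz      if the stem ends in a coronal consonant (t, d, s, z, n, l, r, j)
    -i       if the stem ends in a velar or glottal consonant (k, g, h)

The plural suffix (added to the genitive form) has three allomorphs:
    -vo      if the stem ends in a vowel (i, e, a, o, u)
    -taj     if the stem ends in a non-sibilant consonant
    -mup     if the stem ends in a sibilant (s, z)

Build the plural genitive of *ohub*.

ohubufuvo

*ohub* — final consonant /b/ (labial) → -ufu → *ohubufu*.
The final sound of the genitive form *ohubufu* is /u/, which is a vowel, so the plural suffix is -vo, giving *ohubufuvo*.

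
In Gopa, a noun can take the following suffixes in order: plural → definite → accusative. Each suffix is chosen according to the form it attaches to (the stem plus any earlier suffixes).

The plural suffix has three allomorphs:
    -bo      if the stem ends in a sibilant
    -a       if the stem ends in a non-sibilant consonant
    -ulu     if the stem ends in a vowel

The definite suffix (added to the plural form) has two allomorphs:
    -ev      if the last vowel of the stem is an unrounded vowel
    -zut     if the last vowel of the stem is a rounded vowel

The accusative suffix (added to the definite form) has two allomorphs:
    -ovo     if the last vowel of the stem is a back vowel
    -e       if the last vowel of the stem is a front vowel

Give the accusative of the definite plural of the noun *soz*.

sozbozutovo

*soz* — final sound /z/ (a sibilant) → -bo → *sozbo*.
The last vowel of the plural form *sozbo* is /o/, which is a rounded vowel, so the definite suffix is -zut, giving *sozbozut*.
The definite form *sozbozut* — last vowel /u/ (a back vowel) → -ovo → *sozbozutovo*.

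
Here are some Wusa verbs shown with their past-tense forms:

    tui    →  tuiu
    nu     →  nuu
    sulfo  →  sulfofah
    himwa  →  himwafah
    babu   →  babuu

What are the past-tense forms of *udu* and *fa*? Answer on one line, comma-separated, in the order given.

uduu, fafah

Looking at the last vowel of each stem: -u when the last vowel of the stem is a high vowel (*tui*, *nu*, *babu*); -fah when the last vowel of the stem is a non-high vowel (*sulfo*, *himwa*).
*udu* — last vowel /u/ (a high vowel) → -u → *uduu*.
*fa*: last vowel = /a/, a non-high vowel → -fah → *fafah*.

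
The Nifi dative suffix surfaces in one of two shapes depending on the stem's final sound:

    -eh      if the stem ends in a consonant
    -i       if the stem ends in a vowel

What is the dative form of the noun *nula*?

nulai

*nula*: final sound = /a/, a vowel → -i → *nulai*.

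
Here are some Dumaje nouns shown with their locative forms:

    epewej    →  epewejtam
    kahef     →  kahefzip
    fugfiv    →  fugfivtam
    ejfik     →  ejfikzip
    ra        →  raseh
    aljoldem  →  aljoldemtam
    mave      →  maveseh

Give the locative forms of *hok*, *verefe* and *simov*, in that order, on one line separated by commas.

The suffix is conditioned by the final sound: -zip when the stem ends in a voiceless consonant (*kahef*, *ejfik*); -tam when the stem ends in a voiced consonant (*epewej*, *fugfiv*, *aljoldem*); -seh when the stem ends in a vowel (*ra*, *mave*).
Since the final sound of *hok* is /k/ (a voiceless consonant), it takes -zip, giving *hokzip*.
*verefe* — final sound /e/ (a vowel) → -seh → *verefeseh*.
*simov* — final sound /v/ (a voiced consonant) → -tam → *simovtam*.

hokzip, verefeseh, simovtam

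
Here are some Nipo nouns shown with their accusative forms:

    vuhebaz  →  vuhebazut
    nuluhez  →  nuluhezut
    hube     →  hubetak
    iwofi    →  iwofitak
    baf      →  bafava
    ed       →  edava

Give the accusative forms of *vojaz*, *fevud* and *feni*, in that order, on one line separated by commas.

Looking at the final sound of each stem: -ut when the stem ends in a sibilant (*vuhebaz*, *nuluhez*); -ava when the stem ends in a non-sibilant consonant (*baf*, *ed*); -tak when the stem ends in a vowel (*hube*, *iwofi*).
*vojaz* — final sound /z/ (a sibilant) → -ut → *vojazut*.
*fevud*: final sound = /d/, a non-sibilant consonant → -ava → *fevudava*.
*feni* — final sound /i/ (a vowel) → -tak → *fenitak*.

vojazut, fevudava, fenitak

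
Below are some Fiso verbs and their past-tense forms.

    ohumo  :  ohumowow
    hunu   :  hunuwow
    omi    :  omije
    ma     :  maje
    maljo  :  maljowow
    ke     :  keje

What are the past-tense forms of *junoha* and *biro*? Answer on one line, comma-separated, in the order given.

junohaje, birowow

The pattern is rounding harmony: -wow when the last vowel of the stem is a rounded vowel (*ohumo*, *hunu*, *maljo*); -je when the last vowel of the stem is an unrounded vowel (*omi*, *ma*, *ke*).
*junoha*: last vowel = /a/, an unrounded vowel → -je → *junohaje*.
*biro* — last vowel /o/ (a rounded vowel) → -wow → *birowow*.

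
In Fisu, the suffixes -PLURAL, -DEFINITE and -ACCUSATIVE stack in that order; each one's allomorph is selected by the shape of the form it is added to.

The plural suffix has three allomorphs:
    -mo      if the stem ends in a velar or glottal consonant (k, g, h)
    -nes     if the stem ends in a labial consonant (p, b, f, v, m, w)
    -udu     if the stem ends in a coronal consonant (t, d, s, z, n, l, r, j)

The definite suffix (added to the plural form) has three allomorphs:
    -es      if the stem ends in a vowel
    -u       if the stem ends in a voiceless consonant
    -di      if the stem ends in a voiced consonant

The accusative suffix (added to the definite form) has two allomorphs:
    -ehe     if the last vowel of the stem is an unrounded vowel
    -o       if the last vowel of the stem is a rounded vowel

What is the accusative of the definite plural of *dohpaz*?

dohpazuduesehe

*dohpaz*: final consonant = /z/, coronal → -udu → *dohpazudu*.
The final sound of the plural form *dohpazudu* is /u/, which is a vowel, so the definite suffix is -es, giving *dohpazudues*.
Since the last vowel of the definite form *dohpazudues* is /e/ (an unrounded vowel), it takes -ehe, giving *dohpazuduesehe*.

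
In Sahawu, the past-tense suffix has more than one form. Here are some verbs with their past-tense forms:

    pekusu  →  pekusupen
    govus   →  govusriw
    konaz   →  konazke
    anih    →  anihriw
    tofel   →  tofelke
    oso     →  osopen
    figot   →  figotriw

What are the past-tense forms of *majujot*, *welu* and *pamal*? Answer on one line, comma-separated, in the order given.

The alternation tracks the final sound of the stem — -riw when the stem ends in a voiceless consonant (*govus*, *anih*, *figot*); -ke when the stem ends in a voiced consonant (*konaz*, *tofel*); -pen when the stem ends in a vowel (*pekusu*, *oso*).
The final sound of *majujot* is /t/, which is a voiceless consonant, so the suffix is -riw, giving *majujotriw*.
Since the final sound of *welu* is /u/ (a vowel), it takes -pen, giving *welupen*.
Since the final sound of *pamal* is /l/ (a voiced consonant), it takes -ke, giving *pamalke*.

majujotriw, welupen, pamalke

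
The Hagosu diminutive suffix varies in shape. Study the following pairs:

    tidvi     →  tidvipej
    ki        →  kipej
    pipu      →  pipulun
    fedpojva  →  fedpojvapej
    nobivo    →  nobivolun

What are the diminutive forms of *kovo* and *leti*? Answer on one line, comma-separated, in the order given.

kovolun, letipej

The suffix is conditioned by the last vowel: -lun when the last vowel of the stem is a rounded vowel (*pipu*, *nobivo*); -pej when the last vowel of the stem is an unrounded vowel (*tidvi*, *ki*, *fedpojva*).
Since the last vowel of *kovo* is /o/ (a rounded vowel), it takes -lun, giving *kovolun*.
*leti*: last vowel = /i/, an unrounded vowel → -pej → *letipej*.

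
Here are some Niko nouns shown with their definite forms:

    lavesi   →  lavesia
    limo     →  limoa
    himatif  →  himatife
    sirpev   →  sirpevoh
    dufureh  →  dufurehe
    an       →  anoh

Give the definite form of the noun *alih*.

Looking at the final sound of each stem: -e when the stem ends in a voiceless consonant (*himatif*, *dufureh*); -oh when the stem ends in a voiced consonant (*sirpev*, *an*); -a when the stem ends in a vowel (*lavesi*, *limo*).
*alih*: final sound = /h/, a voiceless consonant → -e → *alihe*.

alihe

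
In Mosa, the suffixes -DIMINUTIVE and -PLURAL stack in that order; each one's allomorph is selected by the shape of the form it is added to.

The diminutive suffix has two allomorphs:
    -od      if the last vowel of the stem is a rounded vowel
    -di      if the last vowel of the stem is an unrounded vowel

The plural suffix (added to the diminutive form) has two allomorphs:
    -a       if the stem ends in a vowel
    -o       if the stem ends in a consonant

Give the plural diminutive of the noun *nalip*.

*nalip* — last vowel /i/ (an unrounded vowel) → -di → *nalipdi*.
The diminutive form *nalipdi*: final sound = /i/, a vowel → -a → *nalipdia*.

nalipdia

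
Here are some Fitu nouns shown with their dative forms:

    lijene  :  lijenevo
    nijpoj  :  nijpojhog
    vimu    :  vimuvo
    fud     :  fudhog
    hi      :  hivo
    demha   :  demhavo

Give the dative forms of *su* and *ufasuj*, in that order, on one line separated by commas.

suvo, ufasujhog

The pattern is consonant vs. vowel: -hog when the stem ends in a consonant (*nijpoj*, *fud*); -vo when the stem ends in a vowel (*lijene*, *vimu*, *hi*, *demha*).
*su* — final sound /u/ (a vowel) → -vo → *suvo*.
The final sound of *ufasuj* is /j/, which is a consonant, so the suffix is -hog, giving *ufasujhog*.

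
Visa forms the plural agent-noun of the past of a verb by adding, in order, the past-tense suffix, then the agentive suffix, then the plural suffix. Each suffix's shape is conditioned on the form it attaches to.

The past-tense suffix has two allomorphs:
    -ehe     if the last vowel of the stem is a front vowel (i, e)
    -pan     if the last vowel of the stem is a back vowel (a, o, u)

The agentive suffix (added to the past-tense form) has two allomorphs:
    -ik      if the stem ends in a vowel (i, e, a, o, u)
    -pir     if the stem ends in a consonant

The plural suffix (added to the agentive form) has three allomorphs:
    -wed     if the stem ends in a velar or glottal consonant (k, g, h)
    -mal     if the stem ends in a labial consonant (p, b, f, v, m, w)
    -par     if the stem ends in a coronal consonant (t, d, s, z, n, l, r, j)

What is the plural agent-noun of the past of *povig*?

Since the last vowel of *povig* is /i/ (a front vowel), it takes -ehe, giving *povigehe*.
The final sound of the past-tense form *povigehe* is /e/, which is a vowel, so the agentive suffix is -ik, giving *povigeheik*.
Since the final consonant of the agentive form *povigeheik* is /k/ (velar/glottal), it takes -wed, giving *povigeheikwed*.

povigeheikwed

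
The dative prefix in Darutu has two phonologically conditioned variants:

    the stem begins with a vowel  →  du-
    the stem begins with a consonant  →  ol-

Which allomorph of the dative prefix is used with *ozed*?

The first sound of *ozed* is /o/, which is a vowel, so the prefix is du-.

du-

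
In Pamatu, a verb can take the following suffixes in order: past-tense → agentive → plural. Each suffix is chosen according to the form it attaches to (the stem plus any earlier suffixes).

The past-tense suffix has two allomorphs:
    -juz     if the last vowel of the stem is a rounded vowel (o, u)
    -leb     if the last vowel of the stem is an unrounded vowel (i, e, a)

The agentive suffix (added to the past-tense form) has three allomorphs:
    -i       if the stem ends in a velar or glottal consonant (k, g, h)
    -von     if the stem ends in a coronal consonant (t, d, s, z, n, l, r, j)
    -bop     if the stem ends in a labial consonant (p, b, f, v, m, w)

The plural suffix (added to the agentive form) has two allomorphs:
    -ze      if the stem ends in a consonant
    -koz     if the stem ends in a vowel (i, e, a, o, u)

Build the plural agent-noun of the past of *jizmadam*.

The last vowel of *jizmadam* is /a/, which is an unrounded vowel, so the past-tense suffix is -leb, giving *jizmadamleb*.
The past-tense form *jizmadamleb* — final consonant /b/ (labial) → -bop → *jizmadamlebbop*.
Since the final sound of the agentive form *jizmadamlebbop* is /p/ (a consonant), it takes -ze, giving *jizmadamlebbopze*.

jizmadamlebbopze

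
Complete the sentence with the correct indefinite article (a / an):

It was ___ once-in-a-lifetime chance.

The indefinite article is chosen by the initial *sound* of the following word, not its spelling.
*once-in-a-lifetime* begins with the sound /wʌ/ (*once* pronounced with initial /w/) — a consonant sound.
So the article is *a*: It was a once-in-a-lifetime chance.

a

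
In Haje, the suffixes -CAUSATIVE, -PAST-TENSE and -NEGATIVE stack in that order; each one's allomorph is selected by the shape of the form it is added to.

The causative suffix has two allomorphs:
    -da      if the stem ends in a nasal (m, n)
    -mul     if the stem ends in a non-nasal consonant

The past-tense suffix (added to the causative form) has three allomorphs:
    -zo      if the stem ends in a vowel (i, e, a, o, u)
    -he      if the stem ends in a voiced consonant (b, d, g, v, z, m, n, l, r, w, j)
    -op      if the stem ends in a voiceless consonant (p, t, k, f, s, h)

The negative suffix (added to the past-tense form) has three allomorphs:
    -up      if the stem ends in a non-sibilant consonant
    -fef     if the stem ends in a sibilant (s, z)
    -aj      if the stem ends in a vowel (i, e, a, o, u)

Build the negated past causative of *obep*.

*obep*: final consonant = /p/, non-nasal → -mul → *obepmul*.
The causative form *obepmul* — final sound /l/ (a voiced consonant) → -he → *obepmulhe*.
The past-tense form *obepmulhe* — final sound /e/ (a vowel) → -aj → *obepmulheaj*.

obepmulheaj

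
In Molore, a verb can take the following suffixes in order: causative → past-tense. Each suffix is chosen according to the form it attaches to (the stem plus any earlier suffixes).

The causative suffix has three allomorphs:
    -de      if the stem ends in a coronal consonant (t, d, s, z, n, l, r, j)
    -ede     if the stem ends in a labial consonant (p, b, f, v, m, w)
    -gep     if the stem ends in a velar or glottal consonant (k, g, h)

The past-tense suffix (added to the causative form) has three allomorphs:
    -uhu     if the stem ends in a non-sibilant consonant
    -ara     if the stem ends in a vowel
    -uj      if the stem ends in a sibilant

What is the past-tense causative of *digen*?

digendeara

The final consonant of *digen* is /n/, which is coronal, so the causative suffix is -de, giving *digende*.
Since the final sound of the causative form *digende* is /e/ (a vowel), it takes -ara, giving *digendeara*.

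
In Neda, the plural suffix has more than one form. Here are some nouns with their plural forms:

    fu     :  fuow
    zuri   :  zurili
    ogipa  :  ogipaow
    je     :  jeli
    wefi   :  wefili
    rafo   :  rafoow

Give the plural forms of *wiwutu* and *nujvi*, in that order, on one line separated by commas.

wiwutuow, nujvili

The pattern is front/back vowel harmony: -li when the last vowel of the stem is a front vowel (*zuri*, *je*, *wefi*); -ow when the last vowel of the stem is a back vowel (*fu*, *ogipa*, *rafo*).
Since the last vowel of *wiwutu* is /u/ (a back vowel), it takes -ow, giving *wiwutuow*.
*nujvi*: last vowel = /i/, a front vowel → -li → *nujvili*.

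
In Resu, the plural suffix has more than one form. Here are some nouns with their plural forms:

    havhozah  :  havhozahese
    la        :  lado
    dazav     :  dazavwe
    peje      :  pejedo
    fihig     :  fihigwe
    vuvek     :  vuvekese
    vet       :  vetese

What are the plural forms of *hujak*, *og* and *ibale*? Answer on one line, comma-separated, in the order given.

hujakese, ogwe, ibaledo

The suffix is conditioned by the final sound: -ese when the stem ends in a voiceless consonant (*havhozah*, *vuvek*, *vet*); -we when the stem ends in a voiced consonant (*dazav*, *fihig*); -do when the stem ends in a vowel (*la*, *peje*).
The final sound of *hujak* is /k/, which is a voiceless consonant, so the suffix is -ese, giving *hujakese*.
The final sound of *og* is /g/, which is a voiced consonant, so the suffix is -we, giving *ogwe*.
The final sound of *ibale* is /e/, which is a vowel, so the suffix is -do, giving *ibaledo*.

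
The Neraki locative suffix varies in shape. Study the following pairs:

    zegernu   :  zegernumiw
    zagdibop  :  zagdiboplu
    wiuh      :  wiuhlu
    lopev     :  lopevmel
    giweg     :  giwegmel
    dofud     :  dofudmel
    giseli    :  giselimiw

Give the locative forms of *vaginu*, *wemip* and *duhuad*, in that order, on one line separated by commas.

Looking at the final sound of each stem: -lu when the stem ends in a voiceless consonant (*zagdibop*, *wiuh*); -mel when the stem ends in a voiced consonant (*lopev*, *giweg*, *dofud*); -miw when the stem ends in a vowel (*zegernu*, *giseli*).
*vaginu* — final sound /u/ (a vowel) → -miw → *vaginumiw*.
*wemip*: final sound = /p/, a voiceless consonant → -lu → *wemiplu*.
Since the final sound of *duhuad* is /d/ (a voiced consonant), it takes -mel, giving *duhuadmel*.

vaginumiw, wemiplu, duhuadmel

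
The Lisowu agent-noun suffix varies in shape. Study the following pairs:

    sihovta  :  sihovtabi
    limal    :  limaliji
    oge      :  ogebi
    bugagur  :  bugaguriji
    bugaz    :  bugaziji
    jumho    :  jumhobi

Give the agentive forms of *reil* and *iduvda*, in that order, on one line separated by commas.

reiliji, iduvdabi

Looking at the final sound of each stem: -iji when the stem ends in a consonant (*limal*, *bugagur*, *bugaz*); -bi when the stem ends in a vowel (*sihovta*, *oge*, *jumho*).
The final sound of *reil* is /l/, which is a consonant, so the suffix is -iji, giving *reiliji*.
*iduvda* — final sound /a/ (a vowel) → -bi → *iduvdabi*.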